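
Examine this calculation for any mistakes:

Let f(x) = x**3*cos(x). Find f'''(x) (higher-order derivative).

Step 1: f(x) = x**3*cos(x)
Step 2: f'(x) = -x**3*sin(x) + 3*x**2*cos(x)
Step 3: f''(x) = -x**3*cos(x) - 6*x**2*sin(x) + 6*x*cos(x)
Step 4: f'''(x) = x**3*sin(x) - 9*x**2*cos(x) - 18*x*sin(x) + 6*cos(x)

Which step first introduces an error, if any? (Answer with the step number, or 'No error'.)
No error

All steps in this derivation are correct.
The final answer f'''(x) = x**3*sin(x) - 9*x**2*cos(x) - 18*x*sin(x) + 6*cos(x) is valid.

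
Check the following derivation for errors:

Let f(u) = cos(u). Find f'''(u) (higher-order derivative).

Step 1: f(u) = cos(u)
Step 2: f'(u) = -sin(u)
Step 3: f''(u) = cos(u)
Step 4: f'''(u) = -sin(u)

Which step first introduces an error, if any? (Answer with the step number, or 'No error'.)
Step 3

Step 3 is incorrect due to a sign flip.
The step shows: cos(u)
The correct value should be: -cos(u)

Explanation: The sign of the whole expression was flipped: the term -cos(u) was incorrectly written as cos(u)
The later steps are derived from this incorrect expression, so the error originates in Step 3.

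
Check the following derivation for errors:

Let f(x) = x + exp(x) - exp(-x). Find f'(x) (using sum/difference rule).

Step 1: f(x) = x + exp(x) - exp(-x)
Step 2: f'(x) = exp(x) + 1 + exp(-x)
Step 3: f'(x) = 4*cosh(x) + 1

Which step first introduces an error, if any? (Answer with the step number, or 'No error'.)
Step 3

Step 3 is incorrect due to a wrong coefficient.
The step shows: 4*cosh(x) + 1
The correct value should be: 2*cosh(x) + 1

Explanation: The coefficient 2 was incorrectly written as 4: the term 2*cosh(x) was incorrectly written as 4*cosh(x)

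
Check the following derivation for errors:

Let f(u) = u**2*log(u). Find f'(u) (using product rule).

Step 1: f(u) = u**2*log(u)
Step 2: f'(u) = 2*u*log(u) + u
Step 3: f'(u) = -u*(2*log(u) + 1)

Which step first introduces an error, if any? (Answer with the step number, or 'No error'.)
Step 3

Step 3 is incorrect due to a sign flip.
The step shows: -u*(2*log(u) + 1)
The correct value should be: u*(2*log(u) + 1)

Explanation: The sign of the whole expression was flipped: the term u*(2*log(u) + 1) was incorrectly written as -u*(2*log(u) + 1)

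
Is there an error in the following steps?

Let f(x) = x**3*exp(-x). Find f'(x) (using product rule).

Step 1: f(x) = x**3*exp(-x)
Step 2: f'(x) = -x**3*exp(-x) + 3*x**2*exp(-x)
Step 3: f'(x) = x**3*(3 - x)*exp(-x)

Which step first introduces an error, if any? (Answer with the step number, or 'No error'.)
Step 3

Step 3 is incorrect due to a wrong exponent.
The step shows: x**3*(3 - x)*exp(-x)
The correct value should be: x**2*(3 - x)*exp(-x)

Explanation: The exponent 2 on x was incorrectly written as 3: the term x**2*(3 - x)*exp(-x) was incorrectly written as x**3*(3 - x)*exp(-x)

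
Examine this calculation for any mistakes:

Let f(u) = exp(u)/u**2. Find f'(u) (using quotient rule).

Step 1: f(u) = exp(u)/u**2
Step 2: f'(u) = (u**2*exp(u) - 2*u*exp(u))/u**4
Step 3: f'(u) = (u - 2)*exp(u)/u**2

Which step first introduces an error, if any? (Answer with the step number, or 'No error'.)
Step 3

Step 3 is incorrect due to a wrong exponent.
The step shows: (u - 2)*exp(u)/u**2
The correct value should be: (u - 2)*exp(u)/u**3

Explanation: The exponent -3 on u was incorrectly written as -2: the term (u - 2)*exp(u)/u**3 was incorrectly written as (u - 2)*exp(u)/u**2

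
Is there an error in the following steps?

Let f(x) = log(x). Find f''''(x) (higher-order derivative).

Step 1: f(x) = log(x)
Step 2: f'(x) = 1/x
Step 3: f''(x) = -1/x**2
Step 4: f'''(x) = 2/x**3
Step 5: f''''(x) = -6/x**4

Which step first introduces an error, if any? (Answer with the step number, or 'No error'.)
No error

All steps in this derivation are correct.
The final answer f''''(x) = -6/x**4 is valid.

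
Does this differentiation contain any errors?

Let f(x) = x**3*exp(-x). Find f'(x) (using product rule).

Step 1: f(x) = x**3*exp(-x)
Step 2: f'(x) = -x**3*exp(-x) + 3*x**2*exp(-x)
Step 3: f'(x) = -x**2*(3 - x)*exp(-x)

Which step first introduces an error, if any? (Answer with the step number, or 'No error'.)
Step 3

Step 3 is incorrect due to a sign flip.
The step shows: -x**2*(3 - x)*exp(-x)
The correct value should be: x**2*(3 - x)*exp(-x)

Explanation: The sign of the whole expression was flipped: the term x**2*(3 - x)*exp(-x) was incorrectly written as -x**2*(3 - x)*exp(-x)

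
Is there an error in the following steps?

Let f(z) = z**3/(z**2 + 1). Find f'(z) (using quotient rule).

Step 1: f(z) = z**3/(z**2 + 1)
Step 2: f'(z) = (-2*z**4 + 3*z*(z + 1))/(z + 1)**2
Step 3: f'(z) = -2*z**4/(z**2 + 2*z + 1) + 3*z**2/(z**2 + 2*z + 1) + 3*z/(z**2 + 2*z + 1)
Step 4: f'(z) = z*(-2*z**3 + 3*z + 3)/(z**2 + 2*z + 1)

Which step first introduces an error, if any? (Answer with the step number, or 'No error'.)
Step 2

Step 2 is incorrect due to a wrong exponent.
The step shows: (-2*z**4 + 3*z*(z + 1))/(z + 1)**2
The correct value should be: (-2*z**4 + 3*z**2*(z**2 + 1))/(z**2 + 1)**2

Explanation: The exponent 2 on z was incorrectly written as 1: the term (-2*z**4 + 3*z**2*(z**2 + 1))/(z**2 + 1)**2 was incorrectly written as (-2*z**4 + 3*z*(z + 1))/(z + 1)**2
The later steps are derived from this incorrect expression, so the error originates in Step 2.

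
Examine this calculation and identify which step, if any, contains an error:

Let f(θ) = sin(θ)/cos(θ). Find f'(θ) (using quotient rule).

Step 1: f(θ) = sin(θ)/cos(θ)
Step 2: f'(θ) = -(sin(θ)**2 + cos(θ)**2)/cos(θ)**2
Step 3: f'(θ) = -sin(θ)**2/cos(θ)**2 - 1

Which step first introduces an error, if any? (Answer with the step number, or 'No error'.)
Step 2

Step 2 is incorrect due to a sign flip.
The step shows: -(sin(θ)**2 + cos(θ)**2)/cos(θ)**2
The correct value should be: (sin(θ)**2 + cos(θ)**2)/cos(θ)**2

Explanation: The sign of the whole expression was flipped: the term (sin(θ)**2 + cos(θ)**2)/cos(θ)**2 was incorrectly written as -(sin(θ)**2 + cos(θ)**2)/cos(θ)**2
The later steps are derived from this incorrect expression, so the error originates in Step 2.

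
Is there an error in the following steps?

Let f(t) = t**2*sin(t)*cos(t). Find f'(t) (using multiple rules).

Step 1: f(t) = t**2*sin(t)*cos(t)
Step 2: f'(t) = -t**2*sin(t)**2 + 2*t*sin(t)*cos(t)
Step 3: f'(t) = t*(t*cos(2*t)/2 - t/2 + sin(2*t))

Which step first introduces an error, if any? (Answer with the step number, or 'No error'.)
Step 2

Step 2 is incorrect due to a dropped term.
The step shows: -t**2*sin(t)**2 + 2*t*sin(t)*cos(t)
The correct value should be: -t**2*sin(t)**2 + t**2*cos(t)**2 + 2*t*sin(t)*cos(t)

Explanation: A term was dropped: the term t**2*cos(t)**2 was incorrectly omitted
The later steps are derived from this incorrect expression, so the error originates in Step 2.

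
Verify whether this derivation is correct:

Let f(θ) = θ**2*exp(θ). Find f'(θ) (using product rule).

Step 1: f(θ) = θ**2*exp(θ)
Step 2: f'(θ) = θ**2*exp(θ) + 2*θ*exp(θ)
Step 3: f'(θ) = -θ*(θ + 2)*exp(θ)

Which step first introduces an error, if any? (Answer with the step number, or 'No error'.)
Step 3

Step 3 is incorrect due to a sign flip.
The step shows: -θ*(θ + 2)*exp(θ)
The correct value should be: θ*(θ + 2)*exp(θ)

Explanation: The sign of the whole expression was flipped: the term θ*(θ + 2)*exp(θ) was incorrectly written as -θ*(θ + 2)*exp(θ)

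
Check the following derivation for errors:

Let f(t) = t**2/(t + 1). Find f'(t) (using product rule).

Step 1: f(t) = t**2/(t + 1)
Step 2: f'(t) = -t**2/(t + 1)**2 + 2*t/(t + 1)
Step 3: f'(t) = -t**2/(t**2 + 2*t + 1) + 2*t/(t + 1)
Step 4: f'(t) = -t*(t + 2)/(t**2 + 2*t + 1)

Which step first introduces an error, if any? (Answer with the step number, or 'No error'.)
Step 4

Step 4 is incorrect due to a sign flip.
The step shows: -t*(t + 2)/(t**2 + 2*t + 1)
The correct value should be: t*(t + 2)/(t**2 + 2*t + 1)

Explanation: The sign of the whole expression was flipped: the term t*(t + 2)/(t**2 + 2*t + 1) was incorrectly written as -t*(t + 2)/(t**2 + 2*t + 1)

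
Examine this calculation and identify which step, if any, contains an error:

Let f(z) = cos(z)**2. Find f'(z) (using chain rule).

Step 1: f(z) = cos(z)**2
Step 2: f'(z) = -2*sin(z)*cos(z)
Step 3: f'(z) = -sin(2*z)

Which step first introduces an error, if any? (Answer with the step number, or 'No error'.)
No error

All steps in this derivation are correct.
The final answer f'(z) = -sin(2*z) is valid.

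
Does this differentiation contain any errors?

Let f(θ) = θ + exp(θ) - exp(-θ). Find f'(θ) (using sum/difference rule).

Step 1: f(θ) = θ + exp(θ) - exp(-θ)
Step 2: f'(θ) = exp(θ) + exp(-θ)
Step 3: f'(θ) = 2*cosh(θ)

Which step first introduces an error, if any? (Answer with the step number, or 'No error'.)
Step 2

Step 2 is incorrect due to a dropped term.
The step shows: exp(θ) + exp(-θ)
The correct value should be: exp(θ) + 1 + exp(-θ)

Explanation: A term was dropped: the term 1 was incorrectly omitted
The later steps are derived from this incorrect expression, so the error originates in Step 2.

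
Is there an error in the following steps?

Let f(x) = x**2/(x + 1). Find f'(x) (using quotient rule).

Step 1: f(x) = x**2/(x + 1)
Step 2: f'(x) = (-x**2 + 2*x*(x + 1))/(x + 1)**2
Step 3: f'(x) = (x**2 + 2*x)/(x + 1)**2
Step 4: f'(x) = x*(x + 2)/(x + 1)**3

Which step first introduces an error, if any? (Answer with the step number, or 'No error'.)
Step 4

Step 4 is incorrect due to a wrong exponent.
The step shows: x*(x + 2)/(x + 1)**3
The correct value should be: x*(x + 2)/(x + 1)**2

Explanation: The exponent -2 on x + 1 was incorrectly written as -3: the term x*(x + 2)/(x + 1)**2 was incorrectly written as x*(x + 2)/(x + 1)**3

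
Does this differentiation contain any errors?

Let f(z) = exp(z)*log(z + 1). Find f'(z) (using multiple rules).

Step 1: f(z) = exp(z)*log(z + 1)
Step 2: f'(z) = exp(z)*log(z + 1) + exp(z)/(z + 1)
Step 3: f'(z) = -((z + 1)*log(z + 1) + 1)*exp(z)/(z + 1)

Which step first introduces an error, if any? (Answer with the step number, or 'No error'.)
Step 3

Step 3 is incorrect due to a sign flip.
The step shows: -((z + 1)*log(z + 1) + 1)*exp(z)/(z + 1)
The correct value should be: ((z + 1)*log(z + 1) + 1)*exp(z)/(z + 1)

Explanation: The sign of the whole expression was flipped: the term ((z + 1)*log(z + 1) + 1)*exp(z)/(z + 1) was incorrectly written as -((z + 1)*log(z + 1) + 1)*exp(z)/(z + 1)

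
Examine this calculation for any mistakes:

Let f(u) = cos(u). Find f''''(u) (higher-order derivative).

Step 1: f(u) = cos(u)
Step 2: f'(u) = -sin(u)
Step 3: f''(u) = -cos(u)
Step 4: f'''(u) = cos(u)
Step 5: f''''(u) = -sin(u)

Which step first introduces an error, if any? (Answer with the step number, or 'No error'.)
Step 4

Step 4 is incorrect due to a wrong trig function.
The step shows: cos(u)
The correct value should be: sin(u)

Explanation: sin(u) was incorrectly written as cos(u): the term sin(u) was incorrectly written as cos(u)
The later steps are derived from this incorrect expression, so the error originates in Step 4.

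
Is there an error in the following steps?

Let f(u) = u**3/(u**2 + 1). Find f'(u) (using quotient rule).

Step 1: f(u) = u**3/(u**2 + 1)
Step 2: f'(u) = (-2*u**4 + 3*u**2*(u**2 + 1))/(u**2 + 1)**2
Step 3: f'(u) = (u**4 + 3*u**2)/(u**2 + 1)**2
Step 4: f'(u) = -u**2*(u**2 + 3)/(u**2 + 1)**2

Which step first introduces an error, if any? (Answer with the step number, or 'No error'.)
Step 4

Step 4 is incorrect due to a sign flip.
The step shows: -u**2*(u**2 + 3)/(u**2 + 1)**2
The correct value should be: u**2*(u**2 + 3)/(u**2 + 1)**2

Explanation: The sign of the whole expression was flipped: the term u**2*(u**2 + 3)/(u**2 + 1)**2 was incorrectly written as -u**2*(u**2 + 3)/(u**2 + 1)**2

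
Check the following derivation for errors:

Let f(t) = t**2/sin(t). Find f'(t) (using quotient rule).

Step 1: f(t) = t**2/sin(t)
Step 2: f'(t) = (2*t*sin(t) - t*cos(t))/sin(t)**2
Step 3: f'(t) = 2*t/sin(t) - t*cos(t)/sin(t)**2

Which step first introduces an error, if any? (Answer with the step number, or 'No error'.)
Step 2

Step 2 is incorrect due to a wrong exponent.
The step shows: (2*t*sin(t) - t*cos(t))/sin(t)**2
The correct value should be: (-t**2*cos(t) + 2*t*sin(t))/sin(t)**2

Explanation: The exponent 2 on t was incorrectly written as 1: the term (-t**2*cos(t) + 2*t*sin(t))/sin(t)**2 was incorrectly written as (2*t*sin(t) - t*cos(t))/sin(t)**2
The later steps are derived from this incorrect expression, so the error originates in Step 2.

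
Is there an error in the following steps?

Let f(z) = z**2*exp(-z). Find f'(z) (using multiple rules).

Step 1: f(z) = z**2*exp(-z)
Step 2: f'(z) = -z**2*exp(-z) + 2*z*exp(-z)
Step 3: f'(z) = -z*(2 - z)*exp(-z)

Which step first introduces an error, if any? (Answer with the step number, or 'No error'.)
Step 3

Step 3 is incorrect due to a sign flip.
The step shows: -z*(2 - z)*exp(-z)
The correct value should be: z*(2 - z)*exp(-z)

Explanation: The sign of the whole expression was flipped: the term z*(2 - z)*exp(-z) was incorrectly written as -z*(2 - z)*exp(-z)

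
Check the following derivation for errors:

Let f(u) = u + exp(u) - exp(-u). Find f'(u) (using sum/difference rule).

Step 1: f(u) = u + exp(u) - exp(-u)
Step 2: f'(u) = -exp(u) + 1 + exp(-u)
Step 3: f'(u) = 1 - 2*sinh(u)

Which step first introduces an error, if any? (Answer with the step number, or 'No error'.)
Step 2

Step 2 is incorrect due to a sign flip.
The step shows: -exp(u) + 1 + exp(-u)
The correct value should be: exp(u) + 1 + exp(-u)

Explanation: The sign of one term was flipped: the term exp(u) was incorrectly written as -exp(u)
The later steps are derived from this incorrect expression, so the error originates in Step 2.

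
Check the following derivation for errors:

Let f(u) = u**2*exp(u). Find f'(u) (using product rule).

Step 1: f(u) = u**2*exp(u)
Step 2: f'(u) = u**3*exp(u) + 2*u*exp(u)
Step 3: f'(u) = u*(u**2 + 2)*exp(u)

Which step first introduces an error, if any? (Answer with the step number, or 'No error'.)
Step 2

Step 2 is incorrect due to a wrong exponent.
The step shows: u**3*exp(u) + 2*u*exp(u)
The correct value should be: u**2*exp(u) + 2*u*exp(u)

Explanation: The exponent 2 on u was incorrectly written as 3: the term u**2*exp(u) was incorrectly written as u**3*exp(u)
The later steps are derived from this incorrect expression, so the error originates in Step 2.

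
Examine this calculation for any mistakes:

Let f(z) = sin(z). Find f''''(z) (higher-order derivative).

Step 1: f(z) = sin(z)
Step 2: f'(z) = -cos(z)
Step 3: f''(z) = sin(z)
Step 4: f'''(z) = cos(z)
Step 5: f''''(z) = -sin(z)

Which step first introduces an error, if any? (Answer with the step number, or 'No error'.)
Step 2

Step 2 is incorrect due to a sign flip.
The step shows: -cos(z)
The correct value should be: cos(z)

Explanation: The sign of the whole expression was flipped: the term cos(z) was incorrectly written as -cos(z)
The later steps are derived from this incorrect expression, so the error originates in Step 2.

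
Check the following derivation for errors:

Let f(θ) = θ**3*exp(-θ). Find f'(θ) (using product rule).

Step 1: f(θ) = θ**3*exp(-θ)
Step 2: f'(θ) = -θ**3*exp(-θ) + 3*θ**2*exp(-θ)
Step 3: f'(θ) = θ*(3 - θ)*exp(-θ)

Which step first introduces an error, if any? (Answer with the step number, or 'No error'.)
Step 3

Step 3 is incorrect due to a wrong exponent.
The step shows: θ*(3 - θ)*exp(-θ)
The correct value should be: θ**2*(3 - θ)*exp(-θ)

Explanation: The exponent 2 on θ was incorrectly written as 1: the term θ**2*(3 - θ)*exp(-θ) was incorrectly written as θ*(3 - θ)*exp(-θ)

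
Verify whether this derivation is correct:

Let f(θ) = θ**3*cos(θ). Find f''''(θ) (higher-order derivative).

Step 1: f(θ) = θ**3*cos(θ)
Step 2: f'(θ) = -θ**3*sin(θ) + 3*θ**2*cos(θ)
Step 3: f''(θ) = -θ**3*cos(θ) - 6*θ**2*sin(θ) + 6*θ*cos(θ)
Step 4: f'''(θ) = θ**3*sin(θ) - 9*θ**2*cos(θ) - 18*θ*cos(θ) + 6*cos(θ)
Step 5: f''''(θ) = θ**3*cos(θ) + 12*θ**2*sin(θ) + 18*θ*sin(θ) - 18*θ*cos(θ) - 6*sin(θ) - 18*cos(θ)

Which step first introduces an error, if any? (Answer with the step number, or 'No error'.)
Step 4

Step 4 is incorrect due to a wrong trig function.
The step shows: θ**3*sin(θ) - 9*θ**2*cos(θ) - 18*θ*cos(θ) + 6*cos(θ)
The correct value should be: θ**3*sin(θ) - 9*θ**2*cos(θ) - 18*θ*sin(θ) + 6*cos(θ)

Explanation: sin(θ) was incorrectly written as cos(θ): the term -18*θ*sin(θ) was incorrectly written as -18*θ*cos(θ)
The later steps are derived from this incorrect expression, so the error originates in Step 4.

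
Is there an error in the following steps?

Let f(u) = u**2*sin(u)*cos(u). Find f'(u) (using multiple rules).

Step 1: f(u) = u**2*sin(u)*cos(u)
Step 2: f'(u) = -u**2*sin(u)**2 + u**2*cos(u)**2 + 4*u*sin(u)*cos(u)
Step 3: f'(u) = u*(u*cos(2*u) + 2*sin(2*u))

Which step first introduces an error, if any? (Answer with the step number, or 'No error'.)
Step 2

Step 2 is incorrect due to a wrong coefficient.
The step shows: -u**2*sin(u)**2 + u**2*cos(u)**2 + 4*u*sin(u)*cos(u)
The correct value should be: -u**2*sin(u)**2 + u**2*cos(u)**2 + 2*u*sin(u)*cos(u)

Explanation: The coefficient 2 was incorrectly written as 4: the term 2*u*sin(u)*cos(u) was incorrectly written as 4*u*sin(u)*cos(u)
The later steps are derived from this incorrect expression, so the error originates in Step 2.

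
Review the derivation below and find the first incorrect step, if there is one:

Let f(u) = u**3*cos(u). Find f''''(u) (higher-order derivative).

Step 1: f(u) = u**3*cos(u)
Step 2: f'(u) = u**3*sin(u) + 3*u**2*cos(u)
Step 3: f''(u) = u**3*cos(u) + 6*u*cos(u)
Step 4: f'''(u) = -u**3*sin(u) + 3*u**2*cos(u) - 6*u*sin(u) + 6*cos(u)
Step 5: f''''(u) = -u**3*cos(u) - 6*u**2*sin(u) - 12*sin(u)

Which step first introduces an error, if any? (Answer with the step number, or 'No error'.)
Step 2

Step 2 is incorrect due to a sign flip.
The step shows: u**3*sin(u) + 3*u**2*cos(u)
The correct value should be: -u**3*sin(u) + 3*u**2*cos(u)

Explanation: The sign of one term was flipped: the term -u**3*sin(u) was incorrectly written as u**3*sin(u)
The later steps are derived from this incorrect expression, so the error originates in Step 2.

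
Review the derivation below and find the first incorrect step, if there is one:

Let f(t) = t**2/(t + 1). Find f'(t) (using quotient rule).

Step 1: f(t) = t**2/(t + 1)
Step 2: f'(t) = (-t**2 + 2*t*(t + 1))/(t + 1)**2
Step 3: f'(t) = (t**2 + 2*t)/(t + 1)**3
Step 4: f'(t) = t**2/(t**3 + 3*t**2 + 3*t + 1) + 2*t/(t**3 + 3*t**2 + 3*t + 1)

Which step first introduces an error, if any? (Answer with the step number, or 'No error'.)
Step 3

Step 3 is incorrect due to a wrong exponent.
The step shows: (t**2 + 2*t)/(t + 1)**3
The correct value should be: (t**2 + 2*t)/(t + 1)**2

Explanation: The exponent -2 on t + 1 was incorrectly written as -3: the term (t**2 + 2*t)/(t + 1)**2 was incorrectly written as (t**2 + 2*t)/(t + 1)**3
The later steps are derived from this incorrect expression, so the error originates in Step 3.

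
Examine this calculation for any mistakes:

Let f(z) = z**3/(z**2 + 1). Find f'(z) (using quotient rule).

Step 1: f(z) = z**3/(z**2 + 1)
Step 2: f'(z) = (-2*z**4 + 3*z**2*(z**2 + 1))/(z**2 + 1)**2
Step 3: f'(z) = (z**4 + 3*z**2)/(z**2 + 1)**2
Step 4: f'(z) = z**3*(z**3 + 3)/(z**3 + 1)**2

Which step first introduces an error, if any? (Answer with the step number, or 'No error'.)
Step 4

Step 4 is incorrect due to a wrong exponent.
The step shows: z**3*(z**3 + 3)/(z**3 + 1)**2
The correct value should be: z**2*(z**2 + 3)/(z**2 + 1)**2

Explanation: The exponent 2 on z was incorrectly written as 3: the term z**2*(z**2 + 3)/(z**2 + 1)**2 was incorrectly written as z**3*(z**3 + 3)/(z**3 + 1)**2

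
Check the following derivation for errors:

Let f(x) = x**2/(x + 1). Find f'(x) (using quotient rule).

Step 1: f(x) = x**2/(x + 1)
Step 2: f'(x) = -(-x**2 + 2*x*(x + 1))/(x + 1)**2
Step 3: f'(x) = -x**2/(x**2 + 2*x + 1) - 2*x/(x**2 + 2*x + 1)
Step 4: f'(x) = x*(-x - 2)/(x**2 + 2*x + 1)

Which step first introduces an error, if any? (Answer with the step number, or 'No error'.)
Step 2

Step 2 is incorrect due to a sign flip.
The step shows: -(-x**2 + 2*x*(x + 1))/(x + 1)**2
The correct value should be: (-x**2 + 2*x*(x + 1))/(x + 1)**2

Explanation: The sign of the whole expression was flipped: the term (-x**2 + 2*x*(x + 1))/(x + 1)**2 was incorrectly written as -(-x**2 + 2*x*(x + 1))/(x + 1)**2
The later steps are derived from this incorrect expression, so the error originates in Step 2.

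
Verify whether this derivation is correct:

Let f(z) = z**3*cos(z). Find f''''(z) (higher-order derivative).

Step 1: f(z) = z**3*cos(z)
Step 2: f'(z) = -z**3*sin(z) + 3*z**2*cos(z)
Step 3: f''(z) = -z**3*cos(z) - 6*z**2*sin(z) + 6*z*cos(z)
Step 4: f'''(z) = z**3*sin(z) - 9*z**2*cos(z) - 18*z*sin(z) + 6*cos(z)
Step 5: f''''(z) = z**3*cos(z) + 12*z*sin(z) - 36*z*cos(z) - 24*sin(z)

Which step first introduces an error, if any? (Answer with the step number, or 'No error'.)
Step 5

Step 5 is incorrect due to a wrong exponent.
The step shows: z**3*cos(z) + 12*z*sin(z) - 36*z*cos(z) - 24*sin(z)
The correct value should be: z**3*cos(z) + 12*z**2*sin(z) - 36*z*cos(z) - 24*sin(z)

Explanation: The exponent 2 on z was incorrectly written as 1: the term 12*z**2*sin(z) was incorrectly written as 12*z*sin(z)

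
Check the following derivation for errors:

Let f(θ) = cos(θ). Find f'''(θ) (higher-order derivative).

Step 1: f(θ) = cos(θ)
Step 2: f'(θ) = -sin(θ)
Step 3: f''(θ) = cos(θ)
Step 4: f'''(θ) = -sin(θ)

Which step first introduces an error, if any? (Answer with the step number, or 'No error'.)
Step 3

Step 3 is incorrect due to a sign flip.
The step shows: cos(θ)
The correct value should be: -cos(θ)

Explanation: The sign of the whole expression was flipped: the term -cos(θ) was incorrectly written as cos(θ)
The later steps are derived from this incorrect expression, so the error originates in Step 3.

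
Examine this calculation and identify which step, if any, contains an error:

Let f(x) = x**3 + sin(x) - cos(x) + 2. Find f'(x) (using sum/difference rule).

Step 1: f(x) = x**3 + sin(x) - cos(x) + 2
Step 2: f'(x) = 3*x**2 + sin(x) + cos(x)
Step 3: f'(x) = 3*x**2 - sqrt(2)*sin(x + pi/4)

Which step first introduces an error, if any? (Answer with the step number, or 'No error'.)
Step 3

Step 3 is incorrect due to a sign flip.
The step shows: 3*x**2 - sqrt(2)*sin(x + pi/4)
The correct value should be: 3*x**2 + sqrt(2)*sin(x + pi/4)

Explanation: The sign of one term was flipped: the term sqrt(2)*sin(x + pi/4) was incorrectly written as -sqrt(2)*sin(x + pi/4)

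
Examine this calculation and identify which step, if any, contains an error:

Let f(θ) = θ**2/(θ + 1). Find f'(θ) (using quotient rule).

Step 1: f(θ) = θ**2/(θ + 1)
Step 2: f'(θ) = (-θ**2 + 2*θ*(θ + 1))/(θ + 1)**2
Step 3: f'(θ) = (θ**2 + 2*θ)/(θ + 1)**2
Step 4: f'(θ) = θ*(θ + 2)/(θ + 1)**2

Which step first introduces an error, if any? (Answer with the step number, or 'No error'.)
No error

All steps in this derivation are correct.
The final answer f'(θ) = θ*(θ + 2)/(θ + 1)**2 is valid.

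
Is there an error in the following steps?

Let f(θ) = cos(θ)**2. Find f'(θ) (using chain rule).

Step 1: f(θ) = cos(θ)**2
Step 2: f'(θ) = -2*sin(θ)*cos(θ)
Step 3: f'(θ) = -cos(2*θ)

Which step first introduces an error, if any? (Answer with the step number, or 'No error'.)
Step 3

Step 3 is incorrect due to a wrong trig function.
The step shows: -cos(2*θ)
The correct value should be: -sin(2*θ)

Explanation: sin(2*θ) was incorrectly written as cos(2*θ): the term -sin(2*θ) was incorrectly written as -cos(2*θ)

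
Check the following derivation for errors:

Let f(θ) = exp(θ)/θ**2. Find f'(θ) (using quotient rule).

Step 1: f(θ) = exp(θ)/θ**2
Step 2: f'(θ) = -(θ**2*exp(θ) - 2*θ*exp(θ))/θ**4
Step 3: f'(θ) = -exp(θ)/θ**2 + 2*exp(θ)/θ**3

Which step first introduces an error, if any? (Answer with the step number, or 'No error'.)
Step 2

Step 2 is incorrect due to a sign flip.
The step shows: -(θ**2*exp(θ) - 2*θ*exp(θ))/θ**4
The correct value should be: (θ**2*exp(θ) - 2*θ*exp(θ))/θ**4

Explanation: The sign of the whole expression was flipped: the term (θ**2*exp(θ) - 2*θ*exp(θ))/θ**4 was incorrectly written as -(θ**2*exp(θ) - 2*θ*exp(θ))/θ**4
The later steps are derived from this incorrect expression, so the error originates in Step 2.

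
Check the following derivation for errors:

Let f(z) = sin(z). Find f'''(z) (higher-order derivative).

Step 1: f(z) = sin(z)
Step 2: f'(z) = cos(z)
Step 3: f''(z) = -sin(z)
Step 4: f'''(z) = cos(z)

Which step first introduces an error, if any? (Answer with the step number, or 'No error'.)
Step 4

Step 4 is incorrect due to a sign flip.
The step shows: cos(z)
The correct value should be: -cos(z)

Explanation: The sign of the whole expression was flipped: the term -cos(z) was incorrectly written as cos(z)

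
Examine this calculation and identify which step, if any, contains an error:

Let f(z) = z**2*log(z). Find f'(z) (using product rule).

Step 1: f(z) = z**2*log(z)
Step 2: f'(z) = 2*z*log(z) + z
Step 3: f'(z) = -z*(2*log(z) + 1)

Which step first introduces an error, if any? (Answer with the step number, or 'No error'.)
Step 3

Step 3 is incorrect due to a sign flip.
The step shows: -z*(2*log(z) + 1)
The correct value should be: z*(2*log(z) + 1)

Explanation: The sign of the whole expression was flipped: the term z*(2*log(z) + 1) was incorrectly written as -z*(2*log(z) + 1)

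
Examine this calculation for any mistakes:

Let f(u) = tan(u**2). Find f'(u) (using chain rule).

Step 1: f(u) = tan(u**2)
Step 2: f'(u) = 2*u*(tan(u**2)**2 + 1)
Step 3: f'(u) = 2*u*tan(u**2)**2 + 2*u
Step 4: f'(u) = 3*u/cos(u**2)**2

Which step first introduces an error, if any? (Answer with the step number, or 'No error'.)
Step 4

Step 4 is incorrect due to a wrong coefficient.
The step shows: 3*u/cos(u**2)**2
The correct value should be: 2*u/cos(u**2)**2

Explanation: The coefficient 2 was incorrectly written as 3: the term 2*u/cos(u**2)**2 was incorrectly written as 3*u/cos(u**2)**2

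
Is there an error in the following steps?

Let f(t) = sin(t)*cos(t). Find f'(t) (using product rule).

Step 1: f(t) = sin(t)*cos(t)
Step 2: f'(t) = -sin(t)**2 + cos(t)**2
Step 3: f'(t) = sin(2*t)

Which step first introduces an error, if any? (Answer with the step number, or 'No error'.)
Step 3

Step 3 is incorrect due to a wrong trig function.
The step shows: sin(2*t)
The correct value should be: cos(2*t)

Explanation: cos(2*t) was incorrectly written as sin(2*t): the term cos(2*t) was incorrectly written as sin(2*t)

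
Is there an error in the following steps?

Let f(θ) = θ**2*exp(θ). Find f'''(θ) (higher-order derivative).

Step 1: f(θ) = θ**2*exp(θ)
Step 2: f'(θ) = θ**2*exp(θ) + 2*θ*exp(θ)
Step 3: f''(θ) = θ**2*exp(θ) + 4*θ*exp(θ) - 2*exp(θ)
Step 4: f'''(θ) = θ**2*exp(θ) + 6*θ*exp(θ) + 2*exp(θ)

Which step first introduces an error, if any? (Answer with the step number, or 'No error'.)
Step 3

Step 3 is incorrect due to a sign flip.
The step shows: θ**2*exp(θ) + 4*θ*exp(θ) - 2*exp(θ)
The correct value should be: θ**2*exp(θ) + 4*θ*exp(θ) + 2*exp(θ)

Explanation: The sign of one term was flipped: the term 2*exp(θ) was incorrectly written as -2*exp(θ)
The later steps are derived from this incorrect expression, so the error originates in Step 3.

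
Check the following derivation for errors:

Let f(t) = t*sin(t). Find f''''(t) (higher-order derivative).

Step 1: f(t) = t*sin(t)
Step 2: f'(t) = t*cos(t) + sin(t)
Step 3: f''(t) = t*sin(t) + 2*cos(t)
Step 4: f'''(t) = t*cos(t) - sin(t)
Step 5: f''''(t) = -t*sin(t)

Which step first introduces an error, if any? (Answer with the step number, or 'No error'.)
Step 3

Step 3 is incorrect due to a sign flip.
The step shows: t*sin(t) + 2*cos(t)
The correct value should be: -t*sin(t) + 2*cos(t)

Explanation: The sign of one term was flipped: the term -t*sin(t) was incorrectly written as t*sin(t)
The later steps are derived from this incorrect expression, so the error originates in Step 3.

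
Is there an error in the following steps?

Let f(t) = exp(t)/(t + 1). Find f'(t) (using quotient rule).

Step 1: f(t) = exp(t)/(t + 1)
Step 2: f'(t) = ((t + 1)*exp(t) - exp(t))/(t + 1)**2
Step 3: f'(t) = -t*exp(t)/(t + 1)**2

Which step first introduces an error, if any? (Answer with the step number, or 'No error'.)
Step 3

Step 3 is incorrect due to a sign flip.
The step shows: -t*exp(t)/(t + 1)**2
The correct value should be: t*exp(t)/(t + 1)**2

Explanation: The sign of the whole expression was flipped: the term t*exp(t)/(t + 1)**2 was incorrectly written as -t*exp(t)/(t + 1)**2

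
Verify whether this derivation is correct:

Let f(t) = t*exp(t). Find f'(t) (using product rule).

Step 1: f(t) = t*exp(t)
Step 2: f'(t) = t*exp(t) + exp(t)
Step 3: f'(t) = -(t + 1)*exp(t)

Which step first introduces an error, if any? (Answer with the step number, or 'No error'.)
Step 3

Step 3 is incorrect due to a sign flip.
The step shows: -(t + 1)*exp(t)
The correct value should be: (t + 1)*exp(t)

Explanation: The sign of the whole expression was flipped: the term (t + 1)*exp(t) was incorrectly written as -(t + 1)*exp(t)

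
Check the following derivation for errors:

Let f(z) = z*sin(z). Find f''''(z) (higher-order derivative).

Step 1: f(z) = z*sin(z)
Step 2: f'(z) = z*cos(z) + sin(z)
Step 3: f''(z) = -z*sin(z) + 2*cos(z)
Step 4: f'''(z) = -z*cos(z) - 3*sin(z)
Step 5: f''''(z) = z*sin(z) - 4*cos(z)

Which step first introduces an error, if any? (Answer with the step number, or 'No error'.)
No error

All steps in this derivation are correct.
The final answer f''''(z) = z*sin(z) - 4*cos(z) is valid.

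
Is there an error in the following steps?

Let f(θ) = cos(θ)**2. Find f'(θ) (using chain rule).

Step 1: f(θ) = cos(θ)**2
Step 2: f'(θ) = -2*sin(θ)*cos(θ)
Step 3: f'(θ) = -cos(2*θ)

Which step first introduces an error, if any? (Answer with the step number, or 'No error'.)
Step 3

Step 3 is incorrect due to a wrong trig function.
The step shows: -cos(2*θ)
The correct value should be: -sin(2*θ)

Explanation: sin(2*θ) was incorrectly written as cos(2*θ): the term -sin(2*θ) was incorrectly written as -cos(2*θ)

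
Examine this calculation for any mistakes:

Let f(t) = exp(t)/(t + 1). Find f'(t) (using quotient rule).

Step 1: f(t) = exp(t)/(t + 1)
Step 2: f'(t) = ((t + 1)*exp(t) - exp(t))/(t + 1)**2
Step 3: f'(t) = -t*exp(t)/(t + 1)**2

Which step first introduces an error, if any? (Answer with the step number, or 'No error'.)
Step 3

Step 3 is incorrect due to a sign flip.
The step shows: -t*exp(t)/(t + 1)**2
The correct value should be: t*exp(t)/(t + 1)**2

Explanation: The sign of the whole expression was flipped: the term t*exp(t)/(t + 1)**2 was incorrectly written as -t*exp(t)/(t + 1)**2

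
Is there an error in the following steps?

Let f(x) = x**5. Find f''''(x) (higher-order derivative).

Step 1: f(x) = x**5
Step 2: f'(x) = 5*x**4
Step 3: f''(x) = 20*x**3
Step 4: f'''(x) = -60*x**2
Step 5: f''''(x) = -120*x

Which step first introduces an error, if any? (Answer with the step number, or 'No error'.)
Step 4

Step 4 is incorrect due to a sign flip.
The step shows: -60*x**2
The correct value should be: 60*x**2

Explanation: The sign of the whole expression was flipped: the term 60*x**2 was incorrectly written as -60*x**2
The later steps are derived from this incorrect expression, so the error originates in Step 4.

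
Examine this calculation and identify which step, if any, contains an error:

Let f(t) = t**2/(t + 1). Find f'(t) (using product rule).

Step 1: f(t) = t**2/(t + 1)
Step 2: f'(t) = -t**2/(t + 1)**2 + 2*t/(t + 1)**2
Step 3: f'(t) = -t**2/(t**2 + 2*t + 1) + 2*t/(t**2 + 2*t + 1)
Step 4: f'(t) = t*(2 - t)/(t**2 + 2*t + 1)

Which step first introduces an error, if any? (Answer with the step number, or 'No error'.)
Step 2

Step 2 is incorrect due to a wrong exponent.
The step shows: -t**2/(t + 1)**2 + 2*t/(t + 1)**2
The correct value should be: -t**2/(t + 1)**2 + 2*t/(t + 1)

Explanation: The exponent -1 on t + 1 was incorrectly written as -2: the term 2*t/(t + 1) was incorrectly written as 2*t/(t + 1)**2
The later steps are derived from this incorrect expression, so the error originates in Step 2.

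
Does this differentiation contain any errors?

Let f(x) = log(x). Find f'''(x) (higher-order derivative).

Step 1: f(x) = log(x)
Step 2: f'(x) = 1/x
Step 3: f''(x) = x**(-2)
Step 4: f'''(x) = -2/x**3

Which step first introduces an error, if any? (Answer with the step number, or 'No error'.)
Step 3

Step 3 is incorrect due to a sign flip.
The step shows: x**(-2)
The correct value should be: -1/x**2

Explanation: The sign of the whole expression was flipped: the term -1/x**2 was incorrectly written as x**(-2)
The later steps are derived from this incorrect expression, so the error originates in Step 3.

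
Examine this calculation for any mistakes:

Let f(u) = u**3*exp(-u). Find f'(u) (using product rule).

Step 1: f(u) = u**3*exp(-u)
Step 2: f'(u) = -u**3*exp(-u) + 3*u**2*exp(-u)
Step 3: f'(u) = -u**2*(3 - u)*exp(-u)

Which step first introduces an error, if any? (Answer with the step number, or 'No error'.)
Step 3

Step 3 is incorrect due to a sign flip.
The step shows: -u**2*(3 - u)*exp(-u)
The correct value should be: u**2*(3 - u)*exp(-u)

Explanation: The sign of the whole expression was flipped: the term u**2*(3 - u)*exp(-u) was incorrectly written as -u**2*(3 - u)*exp(-u)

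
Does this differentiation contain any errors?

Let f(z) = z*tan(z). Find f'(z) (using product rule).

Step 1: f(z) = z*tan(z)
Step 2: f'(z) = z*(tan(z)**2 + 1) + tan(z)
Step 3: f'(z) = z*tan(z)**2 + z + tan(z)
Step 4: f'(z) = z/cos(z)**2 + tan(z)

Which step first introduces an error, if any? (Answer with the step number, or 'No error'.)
No error

All steps in this derivation are correct.
The final answer f'(z) = z/cos(z)**2 + tan(z) is valid.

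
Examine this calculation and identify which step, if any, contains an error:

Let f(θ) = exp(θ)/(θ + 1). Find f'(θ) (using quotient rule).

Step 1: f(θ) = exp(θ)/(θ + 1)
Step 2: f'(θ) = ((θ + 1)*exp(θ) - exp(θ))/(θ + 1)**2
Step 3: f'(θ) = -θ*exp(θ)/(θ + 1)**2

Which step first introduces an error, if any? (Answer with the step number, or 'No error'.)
Step 3

Step 3 is incorrect due to a sign flip.
The step shows: -θ*exp(θ)/(θ + 1)**2
The correct value should be: θ*exp(θ)/(θ + 1)**2

Explanation: The sign of the whole expression was flipped: the term θ*exp(θ)/(θ + 1)**2 was incorrectly written as -θ*exp(θ)/(θ + 1)**2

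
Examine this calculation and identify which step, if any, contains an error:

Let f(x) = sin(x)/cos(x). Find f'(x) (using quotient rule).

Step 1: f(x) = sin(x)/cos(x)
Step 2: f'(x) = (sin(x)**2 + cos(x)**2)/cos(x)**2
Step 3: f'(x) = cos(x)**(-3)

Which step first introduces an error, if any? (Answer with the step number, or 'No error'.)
Step 3

Step 3 is incorrect due to a wrong exponent.
The step shows: cos(x)**(-3)
The correct value should be: cos(x)**(-2)

Explanation: The exponent -2 on cos(x) was incorrectly written as -3: the term cos(x)**(-2) was incorrectly written as cos(x)**(-3)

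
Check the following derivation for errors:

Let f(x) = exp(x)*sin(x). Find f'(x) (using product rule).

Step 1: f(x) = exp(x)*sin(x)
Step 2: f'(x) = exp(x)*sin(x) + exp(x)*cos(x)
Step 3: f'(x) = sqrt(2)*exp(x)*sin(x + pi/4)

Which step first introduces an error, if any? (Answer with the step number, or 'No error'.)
No error

All steps in this derivation are correct.
The final answer f'(x) = sqrt(2)*exp(x)*sin(x + pi/4) is valid.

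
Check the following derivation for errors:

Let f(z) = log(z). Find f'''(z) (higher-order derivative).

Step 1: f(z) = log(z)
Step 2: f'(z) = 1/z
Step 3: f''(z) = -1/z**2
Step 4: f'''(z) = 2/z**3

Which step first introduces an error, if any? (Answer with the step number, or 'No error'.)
No error

All steps in this derivation are correct.
The final answer f'''(z) = 2/z**3 is valid.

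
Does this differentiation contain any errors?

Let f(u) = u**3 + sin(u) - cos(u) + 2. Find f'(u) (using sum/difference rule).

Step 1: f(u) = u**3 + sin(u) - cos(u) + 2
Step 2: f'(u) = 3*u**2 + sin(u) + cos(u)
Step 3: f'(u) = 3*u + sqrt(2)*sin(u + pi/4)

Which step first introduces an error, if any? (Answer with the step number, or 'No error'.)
Step 3

Step 3 is incorrect due to a wrong exponent.
The step shows: 3*u + sqrt(2)*sin(u + pi/4)
The correct value should be: 3*u**2 + sqrt(2)*sin(u + pi/4)

Explanation: The exponent 2 on u was incorrectly written as 1: the term 3*u**2 was incorrectly written as 3*u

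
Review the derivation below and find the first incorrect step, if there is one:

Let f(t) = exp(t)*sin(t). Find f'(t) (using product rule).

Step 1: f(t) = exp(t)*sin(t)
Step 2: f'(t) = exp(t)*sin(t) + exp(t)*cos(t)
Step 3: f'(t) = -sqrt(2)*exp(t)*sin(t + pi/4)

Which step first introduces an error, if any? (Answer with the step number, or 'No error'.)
Step 3

Step 3 is incorrect due to a sign flip.
The step shows: -sqrt(2)*exp(t)*sin(t + pi/4)
The correct value should be: sqrt(2)*exp(t)*sin(t + pi/4)

Explanation: The sign of the whole expression was flipped: the term sqrt(2)*exp(t)*sin(t + pi/4) was incorrectly written as -sqrt(2)*exp(t)*sin(t + pi/4)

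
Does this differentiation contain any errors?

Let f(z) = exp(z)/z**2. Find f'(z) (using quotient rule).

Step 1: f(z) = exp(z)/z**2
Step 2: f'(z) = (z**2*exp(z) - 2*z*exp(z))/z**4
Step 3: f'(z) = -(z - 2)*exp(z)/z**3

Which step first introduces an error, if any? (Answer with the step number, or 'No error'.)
Step 3

Step 3 is incorrect due to a sign flip.
The step shows: -(z - 2)*exp(z)/z**3
The correct value should be: (z - 2)*exp(z)/z**3

Explanation: The sign of the whole expression was flipped: the term (z - 2)*exp(z)/z**3 was incorrectly written as -(z - 2)*exp(z)/z**3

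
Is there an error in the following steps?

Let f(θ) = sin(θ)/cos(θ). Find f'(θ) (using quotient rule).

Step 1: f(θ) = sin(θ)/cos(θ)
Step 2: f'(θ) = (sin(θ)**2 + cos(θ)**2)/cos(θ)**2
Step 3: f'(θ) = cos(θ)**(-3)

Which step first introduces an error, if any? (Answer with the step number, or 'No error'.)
Step 3

Step 3 is incorrect due to a wrong exponent.
The step shows: cos(θ)**(-3)
The correct value should be: cos(θ)**(-2)

Explanation: The exponent -2 on cos(θ) was incorrectly written as -3: the term cos(θ)**(-2) was incorrectly written as cos(θ)**(-3)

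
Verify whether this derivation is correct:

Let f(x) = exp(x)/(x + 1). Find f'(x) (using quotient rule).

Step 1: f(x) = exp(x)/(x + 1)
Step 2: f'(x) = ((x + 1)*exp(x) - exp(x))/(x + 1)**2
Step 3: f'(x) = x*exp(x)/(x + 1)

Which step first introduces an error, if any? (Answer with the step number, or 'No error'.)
Step 3

Step 3 is incorrect due to a wrong exponent.
The step shows: x*exp(x)/(x + 1)
The correct value should be: x*exp(x)/(x + 1)**2

Explanation: The exponent -2 on x + 1 was incorrectly written as -1: the term x*exp(x)/(x + 1)**2 was incorrectly written as x*exp(x)/(x + 1)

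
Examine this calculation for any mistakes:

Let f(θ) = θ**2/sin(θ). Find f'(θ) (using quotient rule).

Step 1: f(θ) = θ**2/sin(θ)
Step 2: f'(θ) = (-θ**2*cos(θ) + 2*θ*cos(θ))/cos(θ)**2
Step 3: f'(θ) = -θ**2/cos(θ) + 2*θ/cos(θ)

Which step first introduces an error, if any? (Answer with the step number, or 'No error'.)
Step 2

Step 2 is incorrect due to a wrong trig function.
The step shows: (-θ**2*cos(θ) + 2*θ*cos(θ))/cos(θ)**2
The correct value should be: (-θ**2*cos(θ) + 2*θ*sin(θ))/sin(θ)**2

Explanation: sin(θ) was incorrectly written as cos(θ): the term (-θ**2*cos(θ) + 2*θ*sin(θ))/sin(θ)**2 was incorrectly written as (-θ**2*cos(θ) + 2*θ*cos(θ))/cos(θ)**2
The later steps are derived from this incorrect expression, so the error originates in Step 2.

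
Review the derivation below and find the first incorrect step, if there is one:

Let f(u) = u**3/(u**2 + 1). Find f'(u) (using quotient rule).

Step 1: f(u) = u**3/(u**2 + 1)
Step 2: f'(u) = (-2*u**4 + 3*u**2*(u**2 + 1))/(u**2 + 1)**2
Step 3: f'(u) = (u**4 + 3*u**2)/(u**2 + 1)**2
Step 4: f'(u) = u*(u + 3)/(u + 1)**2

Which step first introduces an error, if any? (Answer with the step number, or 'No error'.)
Step 4

Step 4 is incorrect due to a wrong exponent.
The step shows: u*(u + 3)/(u + 1)**2
The correct value should be: u**2*(u**2 + 3)/(u**2 + 1)**2

Explanation: The exponent 2 on u was incorrectly written as 1: the term u**2*(u**2 + 3)/(u**2 + 1)**2 was incorrectly written as u*(u + 3)/(u + 1)**2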